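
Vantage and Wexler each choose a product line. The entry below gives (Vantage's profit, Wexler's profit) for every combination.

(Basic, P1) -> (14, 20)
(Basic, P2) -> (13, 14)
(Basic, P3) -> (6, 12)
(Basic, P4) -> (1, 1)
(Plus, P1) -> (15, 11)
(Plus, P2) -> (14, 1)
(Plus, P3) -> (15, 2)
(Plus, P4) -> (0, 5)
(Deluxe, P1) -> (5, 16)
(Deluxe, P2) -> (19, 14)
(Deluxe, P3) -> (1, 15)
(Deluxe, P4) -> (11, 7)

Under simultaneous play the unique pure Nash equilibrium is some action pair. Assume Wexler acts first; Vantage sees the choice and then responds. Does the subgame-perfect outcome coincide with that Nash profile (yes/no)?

no

Work backward from Vantage's decision.
- P1: BR = Plus, leader payoff 11.
- P2: BR = Deluxe, leader payoff 14.
- P3: BR = Plus, leader payoff 2.
- P4: BR = Deluxe, leader payoff 7.
Among 11, 14, 2, 7, the best is 14 at P2. Subgame-perfect outcome: (Deluxe, P2) with payoffs (19, 14).
Under simultaneous play:
Vantage's best replies: P1→Plus; P2→Deluxe; P3→Plus; P4→Deluxe.
Wexler's best replies: Basic→P1; Plus→P1; Deluxe→P1.
Only (Plus, P1) has each player best-responding; Nash payoffs (15, 11).
Sequential outcome (Deluxe, P2) differs from the Nash profile (Plus, P1).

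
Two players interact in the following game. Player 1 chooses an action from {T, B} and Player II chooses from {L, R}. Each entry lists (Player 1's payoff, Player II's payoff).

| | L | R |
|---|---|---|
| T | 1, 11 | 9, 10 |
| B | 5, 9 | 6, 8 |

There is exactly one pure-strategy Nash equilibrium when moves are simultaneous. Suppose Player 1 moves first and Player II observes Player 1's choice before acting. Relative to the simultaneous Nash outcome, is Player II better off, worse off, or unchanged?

unchanged

Player II best-responds to each possible Player 1 move:
- T → Player II plays L (best of 11, 10); Player 1 gets 1.
- B → Player II plays L (best of 9, 8); Player 1 gets 5.
Maximizing over 1, 5, Player 1 chooses B. Subgame-perfect outcome: (B, L) with payoffs (5, 9).
For the simultaneous game, intersect best replies.
Player 1's best replies: L→B; R→T.
Player II's best replies: T→L; B→L.
The unique mutual best reply is (B, L), giving (5, 9).
Player II earns 9 sequentially versus 9 at the Nash outcome: unchanged.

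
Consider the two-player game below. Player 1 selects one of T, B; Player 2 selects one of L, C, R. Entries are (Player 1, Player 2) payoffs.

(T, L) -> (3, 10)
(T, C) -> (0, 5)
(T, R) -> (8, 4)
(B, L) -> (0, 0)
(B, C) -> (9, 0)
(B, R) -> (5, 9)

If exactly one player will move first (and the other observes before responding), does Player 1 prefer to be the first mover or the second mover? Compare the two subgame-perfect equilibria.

If Player 1 leads: Player 2's best replies are T→L, B→R; Player 1's induced payoffs 3, 5; outcome (B, R), payoffs (5, 9).
If Player 2 leads: Player 1's best replies are L→T, C→B, R→T; Player 2's induced payoffs 10, 0, 4; outcome (T, L), payoffs (3, 10).
Player 1 gets 5 moving first and 3 moving second, so Player 1 prefers to move first.

first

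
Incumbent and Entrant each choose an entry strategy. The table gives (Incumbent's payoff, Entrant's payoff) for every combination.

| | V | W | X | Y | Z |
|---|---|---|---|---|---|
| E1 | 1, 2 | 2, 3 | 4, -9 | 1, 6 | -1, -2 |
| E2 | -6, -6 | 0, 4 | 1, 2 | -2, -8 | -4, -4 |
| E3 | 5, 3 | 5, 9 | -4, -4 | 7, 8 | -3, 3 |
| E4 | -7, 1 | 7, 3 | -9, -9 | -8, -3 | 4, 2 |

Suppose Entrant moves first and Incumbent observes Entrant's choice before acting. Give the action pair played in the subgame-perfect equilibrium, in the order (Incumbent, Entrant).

Solve by backward induction (Entrant leads).
- V: BR = E3, leader payoff 3.
- W: BR = E4, leader payoff 3.
- X: BR = E1, leader payoff -9.
- Y: BR = E3, leader payoff 8.
- Z: BR = E4, leader payoff 2.
Entrant's induced payoffs are 3, 3, -9, 8, 2, so Entrant commits to Y. Subgame-perfect outcome: (E3, Y) with payoffs (7, 8).

(E3, Y)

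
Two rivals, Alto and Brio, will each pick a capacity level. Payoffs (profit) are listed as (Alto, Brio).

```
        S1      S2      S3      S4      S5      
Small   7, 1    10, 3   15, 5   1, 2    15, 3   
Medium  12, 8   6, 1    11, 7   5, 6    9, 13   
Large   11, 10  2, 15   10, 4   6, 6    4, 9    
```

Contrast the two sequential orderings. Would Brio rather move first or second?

first

If Alto leads: Brio's best replies are Small→S3, Medium→S5, Large→S2; Alto's induced payoffs 15, 9, 2; outcome (Small, S3), payoffs (15, 5).
If Brio leads: Alto's best replies are S1→Medium, S2→Small, S3→Small, S4→Large, S5→Small; Brio's induced payoffs 8, 3, 5, 6, 3; outcome (Medium, S1), payoffs (12, 8).
Brio gets 8 moving first and 5 moving second, so Brio prefers to move first.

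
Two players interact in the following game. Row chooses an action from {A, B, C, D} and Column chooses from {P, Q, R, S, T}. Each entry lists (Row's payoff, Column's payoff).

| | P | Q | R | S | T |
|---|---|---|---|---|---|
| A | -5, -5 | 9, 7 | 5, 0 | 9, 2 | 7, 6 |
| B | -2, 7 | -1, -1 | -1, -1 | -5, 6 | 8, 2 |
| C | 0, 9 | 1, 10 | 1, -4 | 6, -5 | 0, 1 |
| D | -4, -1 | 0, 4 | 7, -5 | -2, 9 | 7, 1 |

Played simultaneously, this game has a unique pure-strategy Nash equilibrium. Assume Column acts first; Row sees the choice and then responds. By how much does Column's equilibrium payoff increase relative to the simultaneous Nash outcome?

Work backward from Row's decision.
- P: BR = C, leader payoff 9.
- Q: BR = A, leader payoff 7.
- R: BR = D, leader payoff -5.
- S: BR = A, leader payoff 2.
- T: BR = B, leader payoff 2.
Column's induced payoffs are 9, 7, -5, 2, 2, so Column commits to P. Subgame-perfect outcome: (C, P) with payoffs (0, 9).
Now find the simultaneous Nash equilibrium.
Row's best replies: P→C; Q→A; R→D; S→A; T→B.
Column's best replies: A→Q; B→P; C→Q; D→S.
The unique mutual best reply is (A, Q), giving (9, 7).
Column's commitment gain: 9 − 7 = 2.

2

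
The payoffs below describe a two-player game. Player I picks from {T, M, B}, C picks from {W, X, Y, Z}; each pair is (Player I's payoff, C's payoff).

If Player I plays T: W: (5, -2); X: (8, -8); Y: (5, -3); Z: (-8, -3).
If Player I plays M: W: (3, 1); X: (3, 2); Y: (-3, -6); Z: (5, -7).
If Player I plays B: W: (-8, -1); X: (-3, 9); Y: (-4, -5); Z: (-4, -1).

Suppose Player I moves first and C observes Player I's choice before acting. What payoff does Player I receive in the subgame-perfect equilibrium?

5

Solve by backward induction (Player I leads).
- T → C plays W (best of -2, -8, -3, -3); Player I gets 5.
- M → C plays X (best of 1, 2, -6, -7); Player I gets 3.
- B → C plays X (best of -1, 9, -5, -1); Player I gets -3.
Player I's induced payoffs are 5, 3, -3, so Player I commits to T. Subgame-perfect outcome: (T, W) with payoffs (5, -2).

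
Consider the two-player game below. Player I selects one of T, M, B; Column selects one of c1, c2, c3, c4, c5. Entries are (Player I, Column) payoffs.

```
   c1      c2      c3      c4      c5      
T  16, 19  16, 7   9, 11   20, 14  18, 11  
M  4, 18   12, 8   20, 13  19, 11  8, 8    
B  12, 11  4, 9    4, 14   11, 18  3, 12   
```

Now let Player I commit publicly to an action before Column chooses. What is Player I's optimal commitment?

Work backward from Column's decision.
- T: Column compares 19, 7, 11, 14, 11 and picks c1; Player I would get 16.
- M: Column compares 18, 8, 13, 11, 8 and picks c1; Player I would get 4.
- B: Column compares 11, 9, 14, 18, 12 and picks c4; Player I would get 11.
Among 16, 4, 11, the best is 16 at T. Subgame-perfect outcome: (T, c1) with payoffs (16, 19).

T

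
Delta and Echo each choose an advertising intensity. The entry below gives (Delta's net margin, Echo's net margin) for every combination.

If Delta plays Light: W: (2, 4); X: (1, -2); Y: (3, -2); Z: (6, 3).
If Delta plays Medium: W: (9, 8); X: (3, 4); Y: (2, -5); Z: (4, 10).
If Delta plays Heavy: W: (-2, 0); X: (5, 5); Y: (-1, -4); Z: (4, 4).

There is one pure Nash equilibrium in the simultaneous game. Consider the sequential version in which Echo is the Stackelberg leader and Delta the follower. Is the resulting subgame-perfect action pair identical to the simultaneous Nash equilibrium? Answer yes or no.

no

Delta best-responds to each possible Echo move:
- W: BR = Medium, leader payoff 8.
- X: BR = Heavy, leader payoff 5.
- Y: BR = Light, leader payoff -2.
- Z: BR = Light, leader payoff 3.
Maximizing over 8, 5, -2, 3, Echo chooses W. Subgame-perfect outcome: (Medium, W) with payoffs (9, 8).
Under simultaneous play:
Delta's best replies: W→Medium; X→Heavy; Y→Light; Z→Light.
Echo's best replies: Light→W; Medium→Z; Heavy→X.
The unique mutual best reply is (Heavy, X), giving (5, 5).
Sequential outcome (Medium, W) differs from the Nash profile (Heavy, X).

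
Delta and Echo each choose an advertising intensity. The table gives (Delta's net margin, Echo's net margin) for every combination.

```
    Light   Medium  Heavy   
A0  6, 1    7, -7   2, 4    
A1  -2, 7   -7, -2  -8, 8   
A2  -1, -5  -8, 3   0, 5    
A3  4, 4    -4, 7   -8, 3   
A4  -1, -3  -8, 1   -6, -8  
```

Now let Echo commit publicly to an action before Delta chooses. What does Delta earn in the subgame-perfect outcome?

Solve by backward induction (Echo leads).
- Light: Delta compares 6, -2, -1, 4, -1 and picks A0; Echo would get 1.
- Medium: Delta compares 7, -7, -8, -4, -8 and picks A0; Echo would get -7.
- Heavy: Delta compares 2, -8, 0, -8, -6 and picks A0; Echo would get 4.
Maximizing over 1, -7, 4, Echo chooses Heavy. Subgame-perfect outcome: (A0, Heavy) with payoffs (2, 4).

2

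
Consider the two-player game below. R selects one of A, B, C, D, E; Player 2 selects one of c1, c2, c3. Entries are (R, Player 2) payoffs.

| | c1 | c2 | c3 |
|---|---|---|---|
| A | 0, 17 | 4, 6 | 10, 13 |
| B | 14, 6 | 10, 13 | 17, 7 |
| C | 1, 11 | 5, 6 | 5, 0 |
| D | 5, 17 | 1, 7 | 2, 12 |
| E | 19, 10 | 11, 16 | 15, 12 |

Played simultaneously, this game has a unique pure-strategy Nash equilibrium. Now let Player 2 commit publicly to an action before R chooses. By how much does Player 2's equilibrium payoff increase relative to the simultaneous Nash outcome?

0

R best-responds to each possible Player 2 move:
- c1: BR = E, leader payoff 10.
- c2: BR = E, leader payoff 16.
- c3: BR = B, leader payoff 7.
Player 2's induced payoffs are 10, 16, 7, so Player 2 commits to c2. Subgame-perfect outcome: (E, c2) with payoffs (11, 16).
Now find the simultaneous Nash equilibrium.
R's best replies: c1→E; c2→E; c3→B.
Player 2's best replies: A→c1; B→c2; C→c1; D→c1; E→c2.
The unique mutual best reply is (E, c2), giving (11, 16).
Player 2's commitment gain: 16 − 16 = 0.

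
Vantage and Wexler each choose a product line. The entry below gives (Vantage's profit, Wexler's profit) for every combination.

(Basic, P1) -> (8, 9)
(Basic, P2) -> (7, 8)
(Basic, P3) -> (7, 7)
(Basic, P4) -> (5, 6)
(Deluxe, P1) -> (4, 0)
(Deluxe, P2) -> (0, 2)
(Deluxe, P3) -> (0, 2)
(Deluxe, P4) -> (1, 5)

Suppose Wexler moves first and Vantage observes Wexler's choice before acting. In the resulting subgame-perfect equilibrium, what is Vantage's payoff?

Work backward from Vantage's decision.
- P1: BR = Basic, leader payoff 9.
- P2: BR = Basic, leader payoff 8.
- P3: BR = Basic, leader payoff 7.
- P4: BR = Basic, leader payoff 6.
Among 9, 8, 7, 6, the best is 9 at P1. Subgame-perfect outcome: (Basic, P1) with payoffs (8, 9).

8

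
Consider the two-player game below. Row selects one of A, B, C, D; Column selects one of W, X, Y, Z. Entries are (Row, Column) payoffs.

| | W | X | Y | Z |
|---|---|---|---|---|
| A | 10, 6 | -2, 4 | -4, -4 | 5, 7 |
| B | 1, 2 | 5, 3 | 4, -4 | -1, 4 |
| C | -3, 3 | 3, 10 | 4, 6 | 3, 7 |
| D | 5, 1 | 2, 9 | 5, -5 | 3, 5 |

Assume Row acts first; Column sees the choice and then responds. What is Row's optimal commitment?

Column best-responds to each possible Row move:
- A → Column plays Z (best of 6, 4, -4, 7); Row gets 5.
- B → Column plays Z (best of 2, 3, -4, 4); Row gets -1.
- C → Column plays X (best of 3, 10, 6, 7); Row gets 3.
- D → Column plays X (best of 1, 9, -5, 5); Row gets 2.
Among 5, -1, 3, 2, the best is 5 at A. Subgame-perfect outcome: (A, Z) with payoffs (5, 7).

A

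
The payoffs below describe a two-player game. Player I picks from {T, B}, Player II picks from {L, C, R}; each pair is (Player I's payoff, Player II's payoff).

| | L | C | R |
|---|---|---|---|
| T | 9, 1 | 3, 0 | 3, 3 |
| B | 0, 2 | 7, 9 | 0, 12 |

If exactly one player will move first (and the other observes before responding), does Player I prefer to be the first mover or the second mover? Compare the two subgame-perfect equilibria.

If Player I leads: Player II's best replies are T→R, B→R; Player I's induced payoffs 3, 0; outcome (T, R), payoffs (3, 3).
If Player II leads: Player I's best replies are L→T, C→B, R→T; Player II's induced payoffs 1, 9, 3; outcome (B, C), payoffs (7, 9).
Player I gets 3 moving first and 7 moving second, so Player I prefers to move second.

second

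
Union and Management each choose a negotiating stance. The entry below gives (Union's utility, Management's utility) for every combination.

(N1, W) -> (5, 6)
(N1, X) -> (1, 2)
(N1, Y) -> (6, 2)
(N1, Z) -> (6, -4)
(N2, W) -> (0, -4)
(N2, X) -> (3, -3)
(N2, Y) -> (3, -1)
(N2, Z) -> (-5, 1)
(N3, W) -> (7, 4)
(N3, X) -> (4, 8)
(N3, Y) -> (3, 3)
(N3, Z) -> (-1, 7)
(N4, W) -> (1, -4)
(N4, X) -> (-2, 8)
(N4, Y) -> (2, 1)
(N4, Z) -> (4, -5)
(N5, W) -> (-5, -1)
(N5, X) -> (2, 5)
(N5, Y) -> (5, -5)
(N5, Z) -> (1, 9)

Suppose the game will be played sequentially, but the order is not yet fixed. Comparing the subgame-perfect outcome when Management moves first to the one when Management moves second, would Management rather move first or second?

first

If Union leads: Management's best replies are N1→W, N2→Z, N3→X, N4→X, N5→Z; Union's induced payoffs 5, -5, 4, -2, 1; outcome (N1, W), payoffs (5, 6).
If Management leads: Union's best replies are W→N3, X→N3, Y→N1, Z→N1; Management's induced payoffs 4, 8, 2, -4; outcome (N3, X), payoffs (4, 8).
Management gets 8 moving first and 6 moving second, so Management prefers to move first.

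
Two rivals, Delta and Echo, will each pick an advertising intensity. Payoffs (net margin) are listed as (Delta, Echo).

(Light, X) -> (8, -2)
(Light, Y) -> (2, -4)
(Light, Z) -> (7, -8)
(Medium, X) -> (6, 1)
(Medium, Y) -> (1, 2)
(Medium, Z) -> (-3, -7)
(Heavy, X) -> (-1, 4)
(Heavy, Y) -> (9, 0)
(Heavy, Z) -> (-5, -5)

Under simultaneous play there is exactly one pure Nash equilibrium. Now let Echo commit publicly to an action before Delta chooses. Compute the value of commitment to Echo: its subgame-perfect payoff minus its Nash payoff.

Backward induction with Echo moving first.
- X: Delta compares 8, 6, -1 and picks Light; Echo would get -2.
- Y: Delta compares 2, 1, 9 and picks Heavy; Echo would get 0.
- Z: Delta compares 7, -3, -5 and picks Light; Echo would get -8.
Echo's induced payoffs are -2, 0, -8, so Echo commits to Y. Subgame-perfect outcome: (Heavy, Y) with payoffs (9, 0).
Now find the simultaneous Nash equilibrium.
Delta's best replies: X→Light; Y→Heavy; Z→Light.
Echo's best replies: Light→X; Medium→Y; Heavy→X.
Only (Light, X) has each player best-responding; Nash payoffs (8, -2).
Echo's commitment gain: 0 − -2 = 2.

2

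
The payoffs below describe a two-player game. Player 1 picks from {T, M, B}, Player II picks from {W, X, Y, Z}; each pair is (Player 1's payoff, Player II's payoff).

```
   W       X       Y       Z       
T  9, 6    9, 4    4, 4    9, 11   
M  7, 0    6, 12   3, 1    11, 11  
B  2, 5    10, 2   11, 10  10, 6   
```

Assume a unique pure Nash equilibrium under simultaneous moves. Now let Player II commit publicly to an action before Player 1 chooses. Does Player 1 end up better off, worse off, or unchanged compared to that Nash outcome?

unchanged

Backward induction with Player II moving first.
- W → Player 1 plays T (best of 9, 7, 2); Player II gets 6.
- X → Player 1 plays B (best of 9, 6, 10); Player II gets 2.
- Y → Player 1 plays B (best of 4, 3, 11); Player II gets 10.
- Z → Player 1 plays M (best of 9, 11, 10); Player II gets 11.
Maximizing over 6, 2, 10, 11, Player II chooses Z. Subgame-perfect outcome: (M, Z) with payoffs (11, 11).
Now find the simultaneous Nash equilibrium.
Player 1's best replies: W→T; X→B; Y→B; Z→M.
Player II's best replies: T→Z; M→X; B→Y.
Only (B, Y) has each player best-responding; Nash payoffs (11, 10).
Player 1 earns 11 sequentially versus 11 at the Nash outcome: unchanged.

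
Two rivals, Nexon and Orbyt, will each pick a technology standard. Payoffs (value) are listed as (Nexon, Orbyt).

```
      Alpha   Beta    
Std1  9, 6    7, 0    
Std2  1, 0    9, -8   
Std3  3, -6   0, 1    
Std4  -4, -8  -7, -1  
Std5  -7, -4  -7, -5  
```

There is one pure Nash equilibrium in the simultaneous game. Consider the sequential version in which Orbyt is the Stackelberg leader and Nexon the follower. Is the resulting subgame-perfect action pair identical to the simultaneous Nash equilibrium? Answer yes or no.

yes

Backward induction with Orbyt moving first.
- Alpha: Nexon compares 9, 1, 3, -4, -7 and picks Std1; Orbyt would get 6.
- Beta: Nexon compares 7, 9, 0, -7, -7 and picks Std2; Orbyt would get -8.
Among 6, -8, the best is 6 at Alpha. Subgame-perfect outcome: (Std1, Alpha) with payoffs (9, 6).
Now find the simultaneous Nash equilibrium.
Nexon's best replies: Alpha→Std1; Beta→Std2.
Orbyt's best replies: Std1→Alpha; Std2→Alpha; Std3→Beta; Std4→Beta; Std5→Alpha.
Only (Std1, Alpha) has each player best-responding; Nash payoffs (9, 6).
Sequential outcome (Std1, Alpha) coincides with the Nash profile (Std1, Alpha).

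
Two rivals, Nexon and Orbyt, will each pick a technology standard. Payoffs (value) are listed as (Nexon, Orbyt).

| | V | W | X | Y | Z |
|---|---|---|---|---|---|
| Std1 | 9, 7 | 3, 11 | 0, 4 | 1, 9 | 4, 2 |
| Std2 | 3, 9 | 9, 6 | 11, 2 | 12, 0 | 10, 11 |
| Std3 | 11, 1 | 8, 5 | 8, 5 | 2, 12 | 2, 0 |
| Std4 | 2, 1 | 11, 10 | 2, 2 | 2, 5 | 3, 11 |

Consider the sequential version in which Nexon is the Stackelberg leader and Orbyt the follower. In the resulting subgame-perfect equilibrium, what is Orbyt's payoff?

11

Work backward from Orbyt's decision.
- Std1: Orbyt compares 7, 11, 4, 9, 2 and picks W; Nexon would get 3.
- Std2: Orbyt compares 9, 6, 2, 0, 11 and picks Z; Nexon would get 10.
- Std3: Orbyt compares 1, 5, 5, 12, 0 and picks Y; Nexon would get 2.
- Std4: Orbyt compares 1, 10, 2, 5, 11 and picks Z; Nexon would get 3.
Maximizing over 3, 10, 2, 3, Nexon chooses Std2. Subgame-perfect outcome: (Std2, Z) with payoffs (10, 11).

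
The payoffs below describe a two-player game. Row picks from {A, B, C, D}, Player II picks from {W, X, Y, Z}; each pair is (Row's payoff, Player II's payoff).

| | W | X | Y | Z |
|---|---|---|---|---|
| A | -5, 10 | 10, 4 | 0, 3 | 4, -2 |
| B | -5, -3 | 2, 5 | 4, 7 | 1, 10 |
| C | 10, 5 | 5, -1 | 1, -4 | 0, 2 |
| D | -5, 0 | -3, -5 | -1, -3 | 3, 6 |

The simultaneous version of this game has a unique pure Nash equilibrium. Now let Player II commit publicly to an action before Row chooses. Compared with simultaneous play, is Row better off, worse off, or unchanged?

worse off

Solve by backward induction (Player II leads).
- W: BR = C, leader payoff 5.
- X: BR = A, leader payoff 4.
- Y: BR = B, leader payoff 7.
- Z: BR = A, leader payoff -2.
Maximizing over 5, 4, 7, -2, Player II chooses Y. Subgame-perfect outcome: (B, Y) with payoffs (4, 7).
Now find the simultaneous Nash equilibrium.
Row's best replies: W→C; X→A; Y→B; Z→A.
Player II's best replies: A→W; B→Z; C→W; D→Z.
Only (C, W) has each player best-responding; Nash payoffs (10, 5).
Row earns 4 sequentially versus 10 at the Nash outcome: worse off.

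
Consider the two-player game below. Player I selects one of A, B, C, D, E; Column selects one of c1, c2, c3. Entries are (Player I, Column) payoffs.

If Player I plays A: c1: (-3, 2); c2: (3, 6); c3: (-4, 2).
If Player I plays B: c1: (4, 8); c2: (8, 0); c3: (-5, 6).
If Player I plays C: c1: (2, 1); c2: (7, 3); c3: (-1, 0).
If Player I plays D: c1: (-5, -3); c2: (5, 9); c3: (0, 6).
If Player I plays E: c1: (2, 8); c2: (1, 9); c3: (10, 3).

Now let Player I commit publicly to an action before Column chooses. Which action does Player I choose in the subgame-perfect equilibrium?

C

Work backward from Column's decision.
- A → Column plays c2 (best of 2, 6, 2); Player I gets 3.
- B → Column plays c1 (best of 8, 0, 6); Player I gets 4.
- C → Column plays c2 (best of 1, 3, 0); Player I gets 7.
- D → Column plays c2 (best of -3, 9, 6); Player I gets 5.
- E → Column plays c2 (best of 8, 9, 3); Player I gets 1.
Maximizing over 3, 4, 7, 5, 1, Player I chooses C. Subgame-perfect outcome: (C, c2) with payoffs (7, 3).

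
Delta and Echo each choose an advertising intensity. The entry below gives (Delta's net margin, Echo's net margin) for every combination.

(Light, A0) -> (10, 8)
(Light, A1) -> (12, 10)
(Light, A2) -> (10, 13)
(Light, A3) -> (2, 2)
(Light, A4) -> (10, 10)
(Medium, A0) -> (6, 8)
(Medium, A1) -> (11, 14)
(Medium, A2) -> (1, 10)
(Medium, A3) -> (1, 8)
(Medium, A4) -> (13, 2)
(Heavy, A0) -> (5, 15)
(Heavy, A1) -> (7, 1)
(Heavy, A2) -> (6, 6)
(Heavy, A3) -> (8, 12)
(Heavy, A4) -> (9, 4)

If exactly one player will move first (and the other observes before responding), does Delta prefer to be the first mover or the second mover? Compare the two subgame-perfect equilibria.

first

If Delta leads: Echo's best replies are Light→A2, Medium→A1, Heavy→A0; Delta's induced payoffs 10, 11, 5; outcome (Medium, A1), payoffs (11, 14).
If Echo leads: Delta's best replies are A0→Light, A1→Light, A2→Light, A3→Heavy, A4→Medium; Echo's induced payoffs 8, 10, 13, 12, 2; outcome (Light, A2), payoffs (10, 13).
Delta gets 11 moving first and 10 moving second, so Delta prefers to move first.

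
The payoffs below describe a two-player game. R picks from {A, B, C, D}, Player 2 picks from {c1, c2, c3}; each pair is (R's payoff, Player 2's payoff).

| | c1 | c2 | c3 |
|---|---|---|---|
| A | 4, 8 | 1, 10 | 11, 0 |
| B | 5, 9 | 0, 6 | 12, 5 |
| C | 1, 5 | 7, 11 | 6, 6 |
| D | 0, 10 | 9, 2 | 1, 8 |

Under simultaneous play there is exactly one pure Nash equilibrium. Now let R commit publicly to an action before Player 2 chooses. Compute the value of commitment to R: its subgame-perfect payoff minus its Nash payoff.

Work backward from Player 2's decision.
- A: Player 2 compares 8, 10, 0 and picks c2; R would get 1.
- B: Player 2 compares 9, 6, 5 and picks c1; R would get 5.
- C: Player 2 compares 5, 11, 6 and picks c2; R would get 7.
- D: Player 2 compares 10, 2, 8 and picks c1; R would get 0.
Maximizing over 1, 5, 7, 0, R chooses C. Subgame-perfect outcome: (C, c2) with payoffs (7, 11).
Now find the simultaneous Nash equilibrium.
R's best replies: c1→B; c2→D; c3→B.
Player 2's best replies: A→c2; B→c1; C→c2; D→c1.
The unique mutual best reply is (B, c1), giving (5, 9).
R's commitment gain: 7 − 5 = 2.

2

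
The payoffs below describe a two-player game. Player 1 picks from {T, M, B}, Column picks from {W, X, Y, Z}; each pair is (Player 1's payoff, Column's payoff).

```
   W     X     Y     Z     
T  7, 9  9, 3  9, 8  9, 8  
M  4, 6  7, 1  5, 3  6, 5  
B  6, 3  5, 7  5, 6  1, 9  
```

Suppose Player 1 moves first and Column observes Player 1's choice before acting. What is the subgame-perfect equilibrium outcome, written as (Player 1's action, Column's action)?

(T, W)

Backward induction with Player 1 moving first.
- T: BR = W, leader payoff 7.
- M: BR = W, leader payoff 4.
- B: BR = Z, leader payoff 1.
Maximizing over 7, 4, 1, Player 1 chooses T. Subgame-perfect outcome: (T, W) with payoffs (7, 9).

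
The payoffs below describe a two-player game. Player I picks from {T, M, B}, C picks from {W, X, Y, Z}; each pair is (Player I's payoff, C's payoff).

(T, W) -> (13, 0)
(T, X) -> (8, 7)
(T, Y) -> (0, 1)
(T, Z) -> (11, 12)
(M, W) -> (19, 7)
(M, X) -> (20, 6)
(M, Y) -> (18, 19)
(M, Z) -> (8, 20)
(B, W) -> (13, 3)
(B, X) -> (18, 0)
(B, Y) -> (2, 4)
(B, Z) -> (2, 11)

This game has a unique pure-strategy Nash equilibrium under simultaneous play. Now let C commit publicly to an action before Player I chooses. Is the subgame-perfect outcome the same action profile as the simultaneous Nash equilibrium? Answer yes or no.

Work backward from Player I's decision.
- W → Player I plays M (best of 13, 19, 13); C gets 7.
- X → Player I plays M (best of 8, 20, 18); C gets 6.
- Y → Player I plays M (best of 0, 18, 2); C gets 19.
- Z → Player I plays T (best of 11, 8, 2); C gets 12.
Maximizing over 7, 6, 19, 12, C chooses Y. Subgame-perfect outcome: (M, Y) with payoffs (18, 19).
Under simultaneous play:
Player I's best replies: W→M; X→M; Y→M; Z→T.
C's best replies: T→Z; M→Z; B→Z.
Only (T, Z) has each player best-responding; Nash payoffs (11, 12).
Sequential outcome (M, Y) differs from the Nash profile (T, Z).

no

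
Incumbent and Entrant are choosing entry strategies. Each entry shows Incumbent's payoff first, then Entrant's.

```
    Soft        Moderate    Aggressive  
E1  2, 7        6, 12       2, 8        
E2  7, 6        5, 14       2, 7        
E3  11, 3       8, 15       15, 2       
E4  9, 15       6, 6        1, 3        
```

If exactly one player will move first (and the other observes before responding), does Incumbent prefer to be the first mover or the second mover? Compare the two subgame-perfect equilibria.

If Incumbent leads: Entrant's best replies are E1→Moderate, E2→Moderate, E3→Moderate, E4→Soft; Incumbent's induced payoffs 6, 5, 8, 9; outcome (E4, Soft), payoffs (9, 15).
If Entrant leads: Incumbent's best replies are Soft→E3, Moderate→E3, Aggressive→E3; Entrant's induced payoffs 3, 15, 2; outcome (E3, Moderate), payoffs (8, 15).
Incumbent gets 9 moving first and 8 moving second, so Incumbent prefers to move first.

first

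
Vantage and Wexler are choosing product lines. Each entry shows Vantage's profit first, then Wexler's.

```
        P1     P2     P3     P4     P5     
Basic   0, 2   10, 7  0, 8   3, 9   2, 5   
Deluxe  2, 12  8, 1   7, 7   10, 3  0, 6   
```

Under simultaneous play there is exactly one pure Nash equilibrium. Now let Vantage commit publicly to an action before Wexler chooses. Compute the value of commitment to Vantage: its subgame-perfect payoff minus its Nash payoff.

1

Work backward from Wexler's decision.
- Basic: BR = P4, leader payoff 3.
- Deluxe: BR = P1, leader payoff 2.
Vantage's induced payoffs are 3, 2, so Vantage commits to Basic. Subgame-perfect outcome: (Basic, P4) with payoffs (3, 9).
Now find the simultaneous Nash equilibrium.
Vantage's best replies: P1→Deluxe; P2→Basic; P3→Deluxe; P4→Deluxe; P5→Basic.
Wexler's best replies: Basic→P4; Deluxe→P1.
The unique mutual best reply is (Deluxe, P1), giving (2, 12).
Vantage's commitment gain: 3 − 2 = 1.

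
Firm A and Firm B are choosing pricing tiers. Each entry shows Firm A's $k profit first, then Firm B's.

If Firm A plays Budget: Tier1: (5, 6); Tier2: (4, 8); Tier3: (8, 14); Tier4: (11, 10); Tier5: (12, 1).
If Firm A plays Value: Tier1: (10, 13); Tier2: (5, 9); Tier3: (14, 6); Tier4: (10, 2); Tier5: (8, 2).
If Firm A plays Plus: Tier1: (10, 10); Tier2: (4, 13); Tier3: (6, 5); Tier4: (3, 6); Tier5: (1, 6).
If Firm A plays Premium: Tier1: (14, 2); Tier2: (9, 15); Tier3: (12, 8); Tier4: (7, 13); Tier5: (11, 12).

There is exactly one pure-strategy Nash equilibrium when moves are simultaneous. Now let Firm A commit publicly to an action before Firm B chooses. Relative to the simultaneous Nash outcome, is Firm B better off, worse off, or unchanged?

Firm B best-responds to each possible Firm A move:
- Budget: Firm B compares 6, 8, 14, 10, 1 and picks Tier3; Firm A would get 8.
- Value: Firm B compares 13, 9, 6, 2, 2 and picks Tier1; Firm A would get 10.
- Plus: Firm B compares 10, 13, 5, 6, 6 and picks Tier2; Firm A would get 4.
- Premium: Firm B compares 2, 15, 8, 13, 12 and picks Tier2; Firm A would get 9.
Among 8, 10, 4, 9, the best is 10 at Value. Subgame-perfect outcome: (Value, Tier1) with payoffs (10, 13).
Now find the simultaneous Nash equilibrium.
Firm A's best replies: Tier1→Premium; Tier2→Premium; Tier3→Value; Tier4→Budget; Tier5→Budget.
Firm B's best replies: Budget→Tier3; Value→Tier1; Plus→Tier2; Premium→Tier2.
Only (Premium, Tier2) has each player best-responding; Nash payoffs (9, 15).
Firm B earns 13 sequentially versus 15 at the Nash outcome: worse off.

worse off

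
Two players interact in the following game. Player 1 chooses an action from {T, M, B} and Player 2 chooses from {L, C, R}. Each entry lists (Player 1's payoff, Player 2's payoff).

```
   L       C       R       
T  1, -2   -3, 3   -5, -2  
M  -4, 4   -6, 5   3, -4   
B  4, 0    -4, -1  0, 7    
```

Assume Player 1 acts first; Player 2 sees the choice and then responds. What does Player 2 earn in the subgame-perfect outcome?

7

Player 2 best-responds to each possible Player 1 move:
- T → Player 2 plays C (best of -2, 3, -2); Player 1 gets -3.
- M → Player 2 plays C (best of 4, 5, -4); Player 1 gets -6.
- B → Player 2 plays R (best of 0, -1, 7); Player 1 gets 0.
Maximizing over -3, -6, 0, Player 1 chooses B. Subgame-perfect outcome: (B, R) with payoffs (0, 7).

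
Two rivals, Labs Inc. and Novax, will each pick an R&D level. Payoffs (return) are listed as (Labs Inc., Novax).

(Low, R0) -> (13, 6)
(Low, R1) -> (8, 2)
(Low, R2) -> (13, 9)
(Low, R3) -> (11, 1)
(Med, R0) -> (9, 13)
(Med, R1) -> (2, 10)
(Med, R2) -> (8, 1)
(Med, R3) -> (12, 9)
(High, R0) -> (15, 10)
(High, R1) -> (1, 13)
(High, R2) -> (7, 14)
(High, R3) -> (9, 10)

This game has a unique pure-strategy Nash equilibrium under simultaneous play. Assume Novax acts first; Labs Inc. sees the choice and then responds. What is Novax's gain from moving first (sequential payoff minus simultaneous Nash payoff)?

1

Backward induction with Novax moving first.
- R0: BR = High, leader payoff 10.
- R1: BR = Low, leader payoff 2.
- R2: BR = Low, leader payoff 9.
- R3: BR = Med, leader payoff 9.
Novax's induced payoffs are 10, 2, 9, 9, so Novax commits to R0. Subgame-perfect outcome: (High, R0) with payoffs (15, 10).
For the simultaneous game, intersect best replies.
Labs Inc.'s best replies: R0→High; R1→Low; R2→Low; R3→Med.
Novax's best replies: Low→R2; Med→R0; High→R2.
The unique mutual best reply is (Low, R2), giving (13, 9).
Novax's commitment gain: 10 − 9 = 1.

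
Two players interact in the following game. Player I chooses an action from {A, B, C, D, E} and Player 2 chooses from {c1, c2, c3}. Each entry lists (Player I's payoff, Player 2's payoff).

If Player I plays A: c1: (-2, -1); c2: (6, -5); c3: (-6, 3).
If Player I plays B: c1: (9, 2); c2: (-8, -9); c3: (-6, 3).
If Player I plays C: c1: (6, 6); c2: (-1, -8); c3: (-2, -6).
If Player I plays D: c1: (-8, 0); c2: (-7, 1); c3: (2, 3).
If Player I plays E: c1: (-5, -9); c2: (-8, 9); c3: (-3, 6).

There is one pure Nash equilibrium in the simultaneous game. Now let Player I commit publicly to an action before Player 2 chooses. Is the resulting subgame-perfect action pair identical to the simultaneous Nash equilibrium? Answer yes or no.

no

Work backward from Player 2's decision.
- A: BR = c3, leader payoff -6.
- B: BR = c3, leader payoff -6.
- C: BR = c1, leader payoff 6.
- D: BR = c3, leader payoff 2.
- E: BR = c2, leader payoff -8.
Player I's induced payoffs are -6, -6, 6, 2, -8, so Player I commits to C. Subgame-perfect outcome: (C, c1) with payoffs (6, 6).
For the simultaneous game, intersect best replies.
Player I's best replies: c1→B; c2→A; c3→D.
Player 2's best replies: A→c3; B→c3; C→c1; D→c3; E→c2.
Only (D, c3) has each player best-responding; Nash payoffs (2, 3).
Sequential outcome (C, c1) differs from the Nash profile (D, c3).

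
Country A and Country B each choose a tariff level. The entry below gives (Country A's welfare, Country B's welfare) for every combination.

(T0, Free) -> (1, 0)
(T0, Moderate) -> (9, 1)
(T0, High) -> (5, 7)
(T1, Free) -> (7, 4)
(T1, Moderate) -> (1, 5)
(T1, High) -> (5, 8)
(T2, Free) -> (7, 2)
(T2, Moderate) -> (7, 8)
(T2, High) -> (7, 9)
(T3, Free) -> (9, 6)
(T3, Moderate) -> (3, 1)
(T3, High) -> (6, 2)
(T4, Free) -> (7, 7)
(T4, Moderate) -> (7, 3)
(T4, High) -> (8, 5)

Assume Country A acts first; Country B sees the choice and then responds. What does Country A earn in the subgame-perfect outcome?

Country B best-responds to each possible Country A move:
- T0: BR = High, leader payoff 5.
- T1: BR = High, leader payoff 5.
- T2: BR = High, leader payoff 7.
- T3: BR = Free, leader payoff 9.
- T4: BR = Free, leader payoff 7.
Among 5, 5, 7, 9, 7, the best is 9 at T3. Subgame-perfect outcome: (T3, Free) with payoffs (9, 6).

9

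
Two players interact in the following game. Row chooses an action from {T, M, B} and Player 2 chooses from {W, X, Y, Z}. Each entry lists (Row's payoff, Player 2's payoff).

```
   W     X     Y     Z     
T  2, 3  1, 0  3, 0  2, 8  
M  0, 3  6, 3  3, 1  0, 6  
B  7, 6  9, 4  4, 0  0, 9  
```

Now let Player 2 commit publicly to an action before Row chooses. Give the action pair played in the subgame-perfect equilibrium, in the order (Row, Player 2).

Work backward from Row's decision.
- W → Row plays B (best of 2, 0, 7); Player 2 gets 6.
- X → Row plays B (best of 1, 6, 9); Player 2 gets 4.
- Y → Row plays B (best of 3, 3, 4); Player 2 gets 0.
- Z → Row plays T (best of 2, 0, 0); Player 2 gets 8.
Maximizing over 6, 4, 0, 8, Player 2 chooses Z. Subgame-perfect outcome: (T, Z) with payoffs (2, 8).

(T, Z)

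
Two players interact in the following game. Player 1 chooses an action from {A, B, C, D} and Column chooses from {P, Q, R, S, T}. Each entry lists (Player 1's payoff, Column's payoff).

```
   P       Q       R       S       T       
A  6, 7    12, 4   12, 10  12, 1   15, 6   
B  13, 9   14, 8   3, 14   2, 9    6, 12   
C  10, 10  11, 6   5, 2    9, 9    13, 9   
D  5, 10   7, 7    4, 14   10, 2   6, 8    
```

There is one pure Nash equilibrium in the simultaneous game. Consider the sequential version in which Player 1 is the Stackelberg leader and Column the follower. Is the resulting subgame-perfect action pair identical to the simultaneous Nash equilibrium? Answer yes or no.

yes

Work backward from Column's decision.
- A → Column plays R (best of 7, 4, 10, 1, 6); Player 1 gets 12.
- B → Column plays R (best of 9, 8, 14, 9, 12); Player 1 gets 3.
- C → Column plays P (best of 10, 6, 2, 9, 9); Player 1 gets 10.
- D → Column plays R (best of 10, 7, 14, 2, 8); Player 1 gets 4.
Player 1's induced payoffs are 12, 3, 10, 4, so Player 1 commits to A. Subgame-perfect outcome: (A, R) with payoffs (12, 10).
Now find the simultaneous Nash equilibrium.
Player 1's best replies: P→B; Q→B; R→A; S→A; T→A.
Column's best replies: A→R; B→R; C→P; D→R.
Only (A, R) has each player best-responding; Nash payoffs (12, 10).
Sequential outcome (A, R) coincides with the Nash profile (A, R).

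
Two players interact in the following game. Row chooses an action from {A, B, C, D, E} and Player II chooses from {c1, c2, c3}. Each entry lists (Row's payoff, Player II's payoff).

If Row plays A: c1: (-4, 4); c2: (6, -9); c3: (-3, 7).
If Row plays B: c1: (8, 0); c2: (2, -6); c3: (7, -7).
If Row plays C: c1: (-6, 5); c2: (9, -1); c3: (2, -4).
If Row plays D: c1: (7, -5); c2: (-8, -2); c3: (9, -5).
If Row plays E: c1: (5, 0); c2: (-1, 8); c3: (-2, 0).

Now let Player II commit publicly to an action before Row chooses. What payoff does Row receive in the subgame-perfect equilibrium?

Backward induction with Player II moving first.
- c1: Row compares -4, 8, -6, 7, 5 and picks B; Player II would get 0.
- c2: Row compares 6, 2, 9, -8, -1 and picks C; Player II would get -1.
- c3: Row compares -3, 7, 2, 9, -2 and picks D; Player II would get -5.
Maximizing over 0, -1, -5, Player II chooses c1. Subgame-perfect outcome: (B, c1) with payoffs (8, 0).

8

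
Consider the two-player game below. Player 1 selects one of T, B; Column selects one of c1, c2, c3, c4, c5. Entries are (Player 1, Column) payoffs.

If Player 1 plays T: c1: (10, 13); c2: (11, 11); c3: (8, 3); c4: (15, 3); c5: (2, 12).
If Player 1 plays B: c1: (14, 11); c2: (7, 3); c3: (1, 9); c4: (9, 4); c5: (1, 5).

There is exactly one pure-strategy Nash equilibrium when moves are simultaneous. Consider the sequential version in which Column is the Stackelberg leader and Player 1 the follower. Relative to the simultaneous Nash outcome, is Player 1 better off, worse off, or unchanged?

worse off

Work backward from Player 1's decision.
- c1: Player 1 compares 10, 14 and picks B; Column would get 11.
- c2: Player 1 compares 11, 7 and picks T; Column would get 11.
- c3: Player 1 compares 8, 1 and picks T; Column would get 3.
- c4: Player 1 compares 15, 9 and picks T; Column would get 3.
- c5: Player 1 compares 2, 1 and picks T; Column would get 12.
Maximizing over 11, 11, 3, 3, 12, Column chooses c5. Subgame-perfect outcome: (T, c5) with payoffs (2, 12).
For the simultaneous game, intersect best replies.
Player 1's best replies: c1→B; c2→T; c3→T; c4→T; c5→T.
Column's best replies: T→c1; B→c1.
Only (B, c1) has each player best-responding; Nash payoffs (14, 11).
Player 1 earns 2 sequentially versus 14 at the Nash outcome: worse off.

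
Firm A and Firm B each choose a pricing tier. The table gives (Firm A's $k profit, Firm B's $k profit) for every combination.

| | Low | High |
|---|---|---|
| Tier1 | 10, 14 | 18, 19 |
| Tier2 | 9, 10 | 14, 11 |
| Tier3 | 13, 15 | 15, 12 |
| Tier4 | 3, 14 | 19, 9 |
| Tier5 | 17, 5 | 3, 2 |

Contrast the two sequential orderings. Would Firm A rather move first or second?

If Firm A leads: Firm B's best replies are Tier1→High, Tier2→High, Tier3→Low, Tier4→Low, Tier5→Low; Firm A's induced payoffs 18, 14, 13, 3, 17; outcome (Tier1, High), payoffs (18, 19).
If Firm B leads: Firm A's best replies are Low→Tier5, High→Tier4; Firm B's induced payoffs 5, 9; outcome (Tier4, High), payoffs (19, 9).
Firm A gets 18 moving first and 19 moving second, so Firm A prefers to move second.

second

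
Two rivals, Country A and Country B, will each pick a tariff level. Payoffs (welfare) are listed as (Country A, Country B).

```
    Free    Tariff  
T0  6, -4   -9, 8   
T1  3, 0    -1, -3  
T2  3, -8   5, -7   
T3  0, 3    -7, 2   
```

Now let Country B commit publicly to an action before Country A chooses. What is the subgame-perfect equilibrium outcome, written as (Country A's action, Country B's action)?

(T0, Free)

Country A best-responds to each possible Country B move:
- Free: Country A compares 6, 3, 3, 0 and picks T0; Country B would get -4.
- Tariff: Country A compares -9, -1, 5, -7 and picks T2; Country B would get -7.
Country B's induced payoffs are -4, -7, so Country B commits to Free. Subgame-perfect outcome: (T0, Free) with payoffs (6, -4).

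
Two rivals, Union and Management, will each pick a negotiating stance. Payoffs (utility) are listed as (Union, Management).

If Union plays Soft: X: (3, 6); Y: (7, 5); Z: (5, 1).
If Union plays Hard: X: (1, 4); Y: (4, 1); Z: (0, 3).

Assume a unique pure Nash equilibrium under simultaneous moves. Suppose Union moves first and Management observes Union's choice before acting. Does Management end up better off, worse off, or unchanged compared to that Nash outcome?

Backward induction with Union moving first.
- Soft → Management plays X (best of 6, 5, 1); Union gets 3.
- Hard → Management plays X (best of 4, 1, 3); Union gets 1.
Maximizing over 3, 1, Union chooses Soft. Subgame-perfect outcome: (Soft, X) with payoffs (3, 6).
For the simultaneous game, intersect best replies.
Union's best replies: X→Soft; Y→Soft; Z→Soft.
Management's best replies: Soft→X; Hard→X.
The unique mutual best reply is (Soft, X), giving (3, 6).
Management earns 6 sequentially versus 6 at the Nash outcome: unchanged.

unchanged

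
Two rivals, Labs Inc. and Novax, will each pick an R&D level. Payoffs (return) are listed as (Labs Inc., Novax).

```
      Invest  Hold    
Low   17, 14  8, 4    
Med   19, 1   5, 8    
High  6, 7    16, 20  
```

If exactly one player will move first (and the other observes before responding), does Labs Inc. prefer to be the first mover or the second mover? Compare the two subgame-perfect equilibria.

first

If Labs Inc. leads: Novax's best replies are Low→Invest, Med→Hold, High→Hold; Labs Inc.'s induced payoffs 17, 5, 16; outcome (Low, Invest), payoffs (17, 14).
If Novax leads: Labs Inc.'s best replies are Invest→Med, Hold→High; Novax's induced payoffs 1, 20; outcome (High, Hold), payoffs (16, 20).
Labs Inc. gets 17 moving first and 16 moving second, so Labs Inc. prefers to move first.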